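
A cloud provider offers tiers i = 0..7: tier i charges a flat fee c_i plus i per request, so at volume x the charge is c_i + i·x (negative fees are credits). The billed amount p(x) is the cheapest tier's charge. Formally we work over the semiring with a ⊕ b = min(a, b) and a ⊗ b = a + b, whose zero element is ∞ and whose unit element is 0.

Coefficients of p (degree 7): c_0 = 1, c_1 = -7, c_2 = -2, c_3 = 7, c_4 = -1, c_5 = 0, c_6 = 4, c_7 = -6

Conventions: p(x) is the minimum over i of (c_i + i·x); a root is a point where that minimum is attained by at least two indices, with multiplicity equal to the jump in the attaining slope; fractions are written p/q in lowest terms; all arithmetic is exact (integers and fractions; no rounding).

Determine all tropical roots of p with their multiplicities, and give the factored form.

hull edge (i=0, c=1) to (i=1, c=-7): slope -8, span 1
hull edge (i=1, c=-7) to (i=7, c=-6): slope 1/6, span 6
Factored form: p(x) = -6 ⊗ (x ⊕ (-1/6)) ⊗ (x ⊕ (-1/6)) ⊗ (x ⊕ (-1/6)) ⊗ (x ⊕ (-1/6)) ⊗ (x ⊕ (-1/6)) ⊗ (x ⊕ (-1/6)) ⊗ (x ⊕ 8)
Answer: roots = -1/6 (mult 6), 8 (mult 1)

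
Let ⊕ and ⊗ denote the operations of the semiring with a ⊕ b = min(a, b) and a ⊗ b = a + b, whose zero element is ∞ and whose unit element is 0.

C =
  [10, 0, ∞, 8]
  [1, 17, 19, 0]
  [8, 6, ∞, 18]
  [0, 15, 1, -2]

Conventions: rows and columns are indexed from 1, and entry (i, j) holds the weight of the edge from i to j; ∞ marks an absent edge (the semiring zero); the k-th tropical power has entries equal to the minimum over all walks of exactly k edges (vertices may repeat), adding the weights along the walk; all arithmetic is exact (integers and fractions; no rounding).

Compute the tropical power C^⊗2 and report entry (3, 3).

C^⊗2:
  [1, 10, 9, 0]
  [0, 1, 1, -2]
  [7, 8, 19, 6]
  [-2, 0, -1, -4]
Key observation: the optimum is the walk 3->4->3, with weight 18 + 1 = 19.
Optimal value attained by: walk 3->4->3.
Answer: (C^⊗2)[3][3] = 19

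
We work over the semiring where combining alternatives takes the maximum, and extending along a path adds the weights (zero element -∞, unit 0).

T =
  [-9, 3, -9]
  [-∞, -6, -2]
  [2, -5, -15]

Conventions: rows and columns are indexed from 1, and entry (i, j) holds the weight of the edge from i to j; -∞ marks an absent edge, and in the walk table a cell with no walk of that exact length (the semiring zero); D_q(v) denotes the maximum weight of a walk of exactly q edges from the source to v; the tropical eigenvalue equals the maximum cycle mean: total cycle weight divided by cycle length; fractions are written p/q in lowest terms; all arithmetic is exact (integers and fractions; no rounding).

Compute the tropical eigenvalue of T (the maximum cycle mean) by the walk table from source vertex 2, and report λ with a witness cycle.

q=0: [-∞, 0, -∞]
q=1: [-∞, -6, -2]
q=2: [0, -7, -8]
q=3: [-6, 3, -9]
Optimal cycle mean attained by: cycle 1->2->3->1, total 3 + (-2) + 2, length 3.
Answer: λ = 1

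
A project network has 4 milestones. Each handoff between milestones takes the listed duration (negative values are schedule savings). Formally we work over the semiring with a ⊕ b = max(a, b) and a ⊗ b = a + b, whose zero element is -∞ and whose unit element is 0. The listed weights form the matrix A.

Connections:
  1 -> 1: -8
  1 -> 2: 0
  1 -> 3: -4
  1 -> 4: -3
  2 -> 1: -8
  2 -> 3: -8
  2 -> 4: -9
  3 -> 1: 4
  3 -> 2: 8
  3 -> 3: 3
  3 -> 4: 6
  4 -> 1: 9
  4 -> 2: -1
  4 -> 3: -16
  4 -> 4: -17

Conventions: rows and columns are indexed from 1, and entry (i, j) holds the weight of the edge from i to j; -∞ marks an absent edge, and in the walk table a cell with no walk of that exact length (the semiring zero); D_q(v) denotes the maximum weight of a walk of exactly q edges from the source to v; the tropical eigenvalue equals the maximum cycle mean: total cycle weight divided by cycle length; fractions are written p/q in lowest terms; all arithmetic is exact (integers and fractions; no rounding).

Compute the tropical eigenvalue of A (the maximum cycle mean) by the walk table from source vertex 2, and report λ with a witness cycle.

q=0: [-∞, 0, -∞, -∞]
q=1: [-8, -∞, -8, -9]
q=2: [0, 0, -5, -2]
q=3: [7, 3, -2, 1]
q=4: [10, 7, 3, 4]
Optimal cycle mean attained by: cycle 1->3->4->1, total (-4) + 6 + 9, length 3.
Answer: λ = 11/3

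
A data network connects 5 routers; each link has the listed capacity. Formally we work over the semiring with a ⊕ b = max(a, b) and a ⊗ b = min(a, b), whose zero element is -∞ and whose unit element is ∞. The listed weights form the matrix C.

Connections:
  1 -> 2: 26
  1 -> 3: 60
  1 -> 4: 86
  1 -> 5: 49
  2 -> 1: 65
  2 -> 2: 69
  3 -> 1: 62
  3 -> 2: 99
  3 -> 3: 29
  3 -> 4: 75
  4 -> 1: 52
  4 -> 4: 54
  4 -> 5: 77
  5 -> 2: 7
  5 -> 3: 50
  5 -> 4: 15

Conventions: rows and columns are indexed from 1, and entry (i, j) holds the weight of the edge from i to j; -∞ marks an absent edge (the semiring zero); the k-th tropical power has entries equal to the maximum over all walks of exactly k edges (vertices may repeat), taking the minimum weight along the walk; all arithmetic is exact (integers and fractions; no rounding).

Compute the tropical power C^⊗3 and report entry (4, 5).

C^⊗2:
  [60, 60, 49, 60, 77]
  [65, 69, 60, 65, 49]
  [65, 69, 60, 62, 75]
  [52, 26, 52, 54, 54]
  [50, 50, 29, 50, 15]
C^⊗3:
  [60, 60, 60, 60, 60]
  [65, 69, 60, 65, 65]
  [65, 69, 60, 65, 62]
  [52, 52, 52, 54, 54]
  [50, 50, 50, 50, 50]
Key observation: the optimum is the walk 4->4->4->5, with weight 54 min 54 min 77 = 54.
Optimal value attained by: walk 4->4->4->5.
Answer: (C^⊗3)[4][5] = 54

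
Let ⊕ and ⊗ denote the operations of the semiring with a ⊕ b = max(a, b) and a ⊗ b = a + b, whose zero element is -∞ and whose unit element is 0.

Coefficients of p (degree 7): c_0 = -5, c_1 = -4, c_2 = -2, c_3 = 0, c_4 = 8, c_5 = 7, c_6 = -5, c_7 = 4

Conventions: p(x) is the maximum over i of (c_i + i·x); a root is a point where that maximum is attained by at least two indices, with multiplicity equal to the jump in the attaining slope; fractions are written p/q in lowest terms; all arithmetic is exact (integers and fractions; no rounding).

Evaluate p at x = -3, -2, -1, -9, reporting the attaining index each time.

p(-3) = max(-5+0·(-3)=-5, -4+1·(-3)=-7, -2+2·(-3)=-8, 0+3·(-3)=-9, 8+4·(-3)=-4, 7+5·(-3)=-8, -5+6·(-3)=-23, 4+7·(-3)=-17) = -4 (attained by i=4)
p(-2) = max(-5+0·(-2)=-5, -4+1·(-2)=-6, -2+2·(-2)=-6, 0+3·(-2)=-6, 8+4·(-2)=0, 7+5·(-2)=-3, -5+6·(-2)=-17, 4+7·(-2)=-10) = 0 (attained by i=4)
p(-1) = max(-5+0·(-1)=-5, -4+1·(-1)=-5, -2+2·(-1)=-4, 0+3·(-1)=-3, 8+4·(-1)=4, 7+5·(-1)=2, -5+6·(-1)=-11, 4+7·(-1)=-3) = 4 (attained by i=4)
p(-9) = max(-5+0·(-9)=-5, -4+1·(-9)=-13, -2+2·(-9)=-20, 0+3·(-9)=-27, 8+4·(-9)=-28, 7+5·(-9)=-38, -5+6·(-9)=-59, 4+7·(-9)=-59) = -5 (attained by i=0)
Answer: p(-3) = -4; p(-2) = 0; p(-1) = 4; p(-9) = -5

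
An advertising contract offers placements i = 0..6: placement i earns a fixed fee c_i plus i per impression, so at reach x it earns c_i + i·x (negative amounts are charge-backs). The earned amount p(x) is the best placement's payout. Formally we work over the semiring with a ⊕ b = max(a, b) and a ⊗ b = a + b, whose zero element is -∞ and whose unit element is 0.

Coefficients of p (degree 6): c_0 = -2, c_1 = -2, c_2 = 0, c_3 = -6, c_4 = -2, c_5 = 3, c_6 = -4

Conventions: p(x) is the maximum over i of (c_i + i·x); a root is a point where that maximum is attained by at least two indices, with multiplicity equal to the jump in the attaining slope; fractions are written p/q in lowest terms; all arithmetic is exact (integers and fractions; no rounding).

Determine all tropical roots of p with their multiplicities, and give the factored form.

hull edge (i=0, c=-2) to (i=5, c=3): slope 1, span 5
hull edge (i=5, c=3) to (i=6, c=-4): slope -7, span 1
Factored form: p(x) = -4 ⊗ (x ⊕ (-1)) ⊗ (x ⊕ (-1)) ⊗ (x ⊕ (-1)) ⊗ (x ⊕ (-1)) ⊗ (x ⊕ (-1)) ⊗ (x ⊕ 7)
Answer: roots = -1 (mult 5), 7 (mult 1)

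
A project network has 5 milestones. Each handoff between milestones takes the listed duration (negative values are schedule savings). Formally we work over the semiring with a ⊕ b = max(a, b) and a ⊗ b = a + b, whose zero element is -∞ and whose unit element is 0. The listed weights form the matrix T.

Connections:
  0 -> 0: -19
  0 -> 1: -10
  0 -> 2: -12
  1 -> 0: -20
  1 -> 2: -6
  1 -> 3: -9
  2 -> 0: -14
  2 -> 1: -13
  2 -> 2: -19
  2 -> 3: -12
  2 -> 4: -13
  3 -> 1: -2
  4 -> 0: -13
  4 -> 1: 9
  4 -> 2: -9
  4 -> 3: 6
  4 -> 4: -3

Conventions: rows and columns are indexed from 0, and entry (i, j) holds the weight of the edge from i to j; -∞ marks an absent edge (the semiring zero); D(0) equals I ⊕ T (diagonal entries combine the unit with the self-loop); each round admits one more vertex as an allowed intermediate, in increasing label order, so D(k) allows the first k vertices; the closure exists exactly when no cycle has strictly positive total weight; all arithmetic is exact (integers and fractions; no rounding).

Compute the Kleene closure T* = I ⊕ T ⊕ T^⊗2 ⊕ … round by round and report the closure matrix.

D(0):
  [0, -10, -12, -∞, -∞]
  [-20, 0, -6, -9, -∞]
  [-14, -13, 0, -12, -13]
  [-∞, -2, -∞, 0, -∞]
  [-13, 9, -9, 6, 0]
D(1):
  [0, -10, -12, -∞, -∞]
  [-20, 0, -6, -9, -∞]
  [-14, -13, 0, -12, -13]
  [-∞, -2, -∞, 0, -∞]
  [-13, 9, -9, 6, 0]
D(2):
  [0, -10, -12, -19, -∞]
  [-20, 0, -6, -9, -∞]
  [-14, -13, 0, -12, -13]
  [-22, -2, -8, 0, -∞]
  [-11, 9, 3, 6, 0]
D(3):
  [0, -10, -12, -19, -25]
  [-20, 0, -6, -9, -19]
  [-14, -13, 0, -12, -13]
  [-22, -2, -8, 0, -21]
  [-11, 9, 3, 6, 0]
D(4):
  [0, -10, -12, -19, -25]
  [-20, 0, -6, -9, -19]
  [-14, -13, 0, -12, -13]
  [-22, -2, -8, 0, -21]
  [-11, 9, 3, 6, 0]
D(5):
  [0, -10, -12, -19, -25]
  [-20, 0, -6, -9, -19]
  [-14, -4, 0, -7, -13]
  [-22, -2, -8, 0, -21]
  [-11, 9, 3, 6, 0]
Answer: T* = [[0, -10, -12, -19, -25], [-20, 0, -6, -9, -19], [-14, -4, 0, -7, -13], [-22, -2, -8, 0, -21], [-11, 9, 3, 6, 0]]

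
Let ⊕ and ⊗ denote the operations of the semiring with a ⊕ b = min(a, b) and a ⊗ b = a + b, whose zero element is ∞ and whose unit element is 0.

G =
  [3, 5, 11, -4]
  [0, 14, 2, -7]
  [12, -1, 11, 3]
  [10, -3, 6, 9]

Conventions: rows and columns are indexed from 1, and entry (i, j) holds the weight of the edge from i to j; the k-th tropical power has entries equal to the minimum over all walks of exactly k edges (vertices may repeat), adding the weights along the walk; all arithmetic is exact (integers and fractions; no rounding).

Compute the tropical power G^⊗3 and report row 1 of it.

G^⊗2:
  [5, -7, 2, -2]
  [3, -10, -1, -4]
  [-1, 0, 1, -8]
  [-3, 5, -1, -10]
G^⊗3:
  [-7, -5, -5, -14]
  [-10, -7, -8, -17]
  [0, -11, -2, -7]
  [0, -13, -4, -7]
Answer: row 1 of G^⊗3 = [-7, -5, -5, -14]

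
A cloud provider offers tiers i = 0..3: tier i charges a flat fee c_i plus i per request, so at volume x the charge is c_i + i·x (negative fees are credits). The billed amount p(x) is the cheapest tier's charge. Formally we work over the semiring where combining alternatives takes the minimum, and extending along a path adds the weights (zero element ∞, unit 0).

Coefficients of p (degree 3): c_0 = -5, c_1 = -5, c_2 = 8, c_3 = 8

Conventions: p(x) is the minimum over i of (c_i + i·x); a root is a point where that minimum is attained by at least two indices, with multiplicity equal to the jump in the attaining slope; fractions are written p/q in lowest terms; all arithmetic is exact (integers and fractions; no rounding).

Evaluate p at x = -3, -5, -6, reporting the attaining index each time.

p(-3) = min(-5+0·(-3)=-5, -5+1·(-3)=-8, 8+2·(-3)=2, 8+3·(-3)=-1) = -8 (attained by i=1)
p(-5) = min(-5+0·(-5)=-5, -5+1·(-5)=-10, 8+2·(-5)=-2, 8+3·(-5)=-7) = -10 (attained by i=1)
p(-6) = min(-5+0·(-6)=-5, -5+1·(-6)=-11, 8+2·(-6)=-4, 8+3·(-6)=-10) = -11 (attained by i=1)
Answer: p(-3) = -8; p(-5) = -10; p(-6) = -11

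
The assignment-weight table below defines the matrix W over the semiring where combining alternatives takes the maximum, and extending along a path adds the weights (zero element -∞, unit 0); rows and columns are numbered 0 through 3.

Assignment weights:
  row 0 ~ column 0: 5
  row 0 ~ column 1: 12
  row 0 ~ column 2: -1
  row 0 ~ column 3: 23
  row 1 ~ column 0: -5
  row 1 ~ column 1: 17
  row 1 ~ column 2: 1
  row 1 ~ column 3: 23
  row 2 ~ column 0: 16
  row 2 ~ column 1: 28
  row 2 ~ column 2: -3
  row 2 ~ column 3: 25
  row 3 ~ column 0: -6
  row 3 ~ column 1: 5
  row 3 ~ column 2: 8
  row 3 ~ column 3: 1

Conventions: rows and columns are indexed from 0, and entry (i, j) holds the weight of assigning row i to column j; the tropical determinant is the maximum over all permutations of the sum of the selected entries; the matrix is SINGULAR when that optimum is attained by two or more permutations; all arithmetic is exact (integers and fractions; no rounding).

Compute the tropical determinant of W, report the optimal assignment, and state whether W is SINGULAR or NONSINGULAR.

σ = (0, 1, 2, 3): 5 + 17 + (-3) + 1 = 20
σ = (0, 1, 3, 2): 5 + 17 + 25 + 8 = 55
σ = (0, 2, 1, 3): 5 + 1 + 28 + 1 = 35
σ = (0, 2, 3, 1): 5 + 1 + 25 + 5 = 36
σ = (0, 3, 1, 2): 5 + 23 + 28 + 8 = 64
σ = (0, 3, 2, 1): 5 + 23 + (-3) + 5 = 30
σ = (1, 0, 2, 3): 12 + (-5) + (-3) + 1 = 5
σ = (1, 0, 3, 2): 12 + (-5) + 25 + 8 = 40
σ = (1, 2, 0, 3): 12 + 1 + 16 + 1 = 30
σ = (1, 2, 3, 0): 12 + 1 + 25 + (-6) = 32
σ = (1, 3, 0, 2): 12 + 23 + 16 + 8 = 59
σ = (1, 3, 2, 0): 12 + 23 + (-3) + (-6) = 26
σ = (2, 0, 1, 3): (-1) + (-5) + 28 + 1 = 23
σ = (2, 0, 3, 1): (-1) + (-5) + 25 + 5 = 24
σ = (2, 1, 0, 3): (-1) + 17 + 16 + 1 = 33
σ = (2, 1, 3, 0): (-1) + 17 + 25 + (-6) = 35
σ = (2, 3, 0, 1): (-1) + 23 + 16 + 5 = 43
σ = (2, 3, 1, 0): (-1) + 23 + 28 + (-6) = 44
σ = (3, 0, 1, 2): 23 + (-5) + 28 + 8 = 54
σ = (3, 0, 2, 1): 23 + (-5) + (-3) + 5 = 20
σ = (3, 1, 0, 2): 23 + 17 + 16 + 8 = 64
σ = (3, 1, 2, 0): 23 + 17 + (-3) + (-6) = 31
σ = (3, 2, 0, 1): 23 + 1 + 16 + 5 = 45
σ = (3, 2, 1, 0): 23 + 1 + 28 + (-6) = 46
Optimal value attained by: σ = (0, 3, 1, 2).
Answer: det⊕(W) = 64; verdict: SINGULAR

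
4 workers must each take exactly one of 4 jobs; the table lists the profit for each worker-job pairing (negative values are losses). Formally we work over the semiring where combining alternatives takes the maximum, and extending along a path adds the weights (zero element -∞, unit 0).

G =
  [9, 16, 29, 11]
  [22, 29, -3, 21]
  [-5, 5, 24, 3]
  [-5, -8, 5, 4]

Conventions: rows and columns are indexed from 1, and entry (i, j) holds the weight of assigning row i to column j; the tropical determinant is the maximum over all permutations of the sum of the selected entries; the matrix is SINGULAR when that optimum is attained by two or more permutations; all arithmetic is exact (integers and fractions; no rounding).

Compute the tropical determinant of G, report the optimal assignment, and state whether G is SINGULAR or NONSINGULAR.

σ = (1, 2, 3, 4): 9 + 29 + 24 + 4 = 66
σ = (1, 2, 4, 3): 9 + 29 + 3 + 5 = 46
σ = (1, 3, 2, 4): 9 + (-3) + 5 + 4 = 15
σ = (1, 3, 4, 2): 9 + (-3) + 3 + (-8) = 1
σ = (1, 4, 2, 3): 9 + 21 + 5 + 5 = 40
σ = (1, 4, 3, 2): 9 + 21 + 24 + (-8) = 46
σ = (2, 1, 3, 4): 16 + 22 + 24 + 4 = 66
σ = (2, 1, 4, 3): 16 + 22 + 3 + 5 = 46
σ = (2, 3, 1, 4): 16 + (-3) + (-5) + 4 = 12
σ = (2, 3, 4, 1): 16 + (-3) + 3 + (-5) = 11
σ = (2, 4, 1, 3): 16 + 21 + (-5) + 5 = 37
σ = (2, 4, 3, 1): 16 + 21 + 24 + (-5) = 56
σ = (3, 1, 2, 4): 29 + 22 + 5 + 4 = 60
σ = (3, 1, 4, 2): 29 + 22 + 3 + (-8) = 46
σ = (3, 2, 1, 4): 29 + 29 + (-5) + 4 = 57
σ = (3, 2, 4, 1): 29 + 29 + 3 + (-5) = 56
σ = (3, 4, 1, 2): 29 + 21 + (-5) + (-8) = 37
σ = (3, 4, 2, 1): 29 + 21 + 5 + (-5) = 50
σ = (4, 1, 2, 3): 11 + 22 + 5 + 5 = 43
σ = (4, 1, 3, 2): 11 + 22 + 24 + (-8) = 49
σ = (4, 2, 1, 3): 11 + 29 + (-5) + 5 = 40
σ = (4, 2, 3, 1): 11 + 29 + 24 + (-5) = 59
σ = (4, 3, 1, 2): 11 + (-3) + (-5) + (-8) = -5
σ = (4, 3, 2, 1): 11 + (-3) + 5 + (-5) = 8
Optimal value attained by: σ = (1, 2, 3, 4).
Answer: det⊕(G) = 66; verdict: SINGULAR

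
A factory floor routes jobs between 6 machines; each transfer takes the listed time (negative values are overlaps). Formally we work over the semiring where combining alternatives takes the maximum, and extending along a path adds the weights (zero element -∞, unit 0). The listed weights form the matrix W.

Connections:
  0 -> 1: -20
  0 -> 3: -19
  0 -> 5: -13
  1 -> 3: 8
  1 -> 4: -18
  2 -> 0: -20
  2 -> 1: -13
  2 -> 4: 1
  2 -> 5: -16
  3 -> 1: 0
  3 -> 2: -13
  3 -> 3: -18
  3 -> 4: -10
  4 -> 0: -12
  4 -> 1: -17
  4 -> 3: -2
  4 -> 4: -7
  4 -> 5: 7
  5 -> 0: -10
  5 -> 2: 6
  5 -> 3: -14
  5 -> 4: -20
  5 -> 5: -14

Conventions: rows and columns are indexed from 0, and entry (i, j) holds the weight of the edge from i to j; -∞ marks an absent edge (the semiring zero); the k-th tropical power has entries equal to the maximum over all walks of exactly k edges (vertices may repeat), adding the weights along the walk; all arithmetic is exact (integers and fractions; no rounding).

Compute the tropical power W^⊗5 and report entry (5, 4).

W^⊗2:
  [-23, -19, -7, -12, -29, -27]
  [-30, 8, -5, -10, -2, -11]
  [-11, -16, -10, -1, -6, 8]
  [-22, -18, -31, 8, -12, -3]
  [-3, -2, 13, -7, -12, 0]
  [-14, -7, -8, -22, 7, -10]
W^⊗3:
  [-27, -12, -21, -11, -6, -22]
  [-14, -10, -5, 16, -4, 5]
  [-2, -1, 14, -6, -9, 1]
  [-13, 8, 3, -10, -2, -5]
  [-7, 0, 6, 6, 14, -3]
  [-5, -10, -4, 5, 0, 14]
W^⊗4:
  [-18, -11, -16, -4, -13, 1]
  [-5, 16, 11, -2, 6, 3]
  [-6, 1, 7, 7, 15, -2]
  [-14, -10, 1, 16, 4, 5]
  [2, 6, 3, 12, 7, 21]
  [4, 5, 20, 0, -3, 7]
W^⊗5:
  [-9, -4, 7, -3, -14, -6]
  [-6, -2, 9, 24, 12, 13]
  [3, 7, 4, 13, 8, 22]
  [-5, 16, 11, 2, 6, 11]
  [11, 12, 27, 14, 4, 14]
  [0, 7, 13, 13, 21, 4]
Key observation: the optimum is the walk 5->2->4->5->2->4, with weight 6 + 1 + 7 + 6 + 1 = 21.
Optimal value attained by: walk 5->2->4->5->2->4.
Answer: (W^⊗5)[5][4] = 21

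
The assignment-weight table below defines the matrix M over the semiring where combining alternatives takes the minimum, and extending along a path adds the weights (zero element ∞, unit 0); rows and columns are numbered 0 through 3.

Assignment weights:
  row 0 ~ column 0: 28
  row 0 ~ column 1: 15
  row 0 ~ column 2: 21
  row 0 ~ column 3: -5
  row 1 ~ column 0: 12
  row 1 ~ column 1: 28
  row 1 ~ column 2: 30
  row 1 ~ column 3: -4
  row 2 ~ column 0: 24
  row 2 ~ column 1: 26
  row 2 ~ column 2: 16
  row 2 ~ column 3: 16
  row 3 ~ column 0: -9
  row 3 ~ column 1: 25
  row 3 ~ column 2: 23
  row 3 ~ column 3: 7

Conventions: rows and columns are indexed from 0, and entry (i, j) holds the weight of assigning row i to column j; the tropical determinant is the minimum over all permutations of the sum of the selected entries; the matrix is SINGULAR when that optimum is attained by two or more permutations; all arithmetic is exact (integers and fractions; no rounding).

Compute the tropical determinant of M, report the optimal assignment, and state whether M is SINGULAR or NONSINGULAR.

σ = (0, 1, 2, 3): 28 + 28 + 16 + 7 = 79
σ = (0, 1, 3, 2): 28 + 28 + 16 + 23 = 95
σ = (0, 2, 1, 3): 28 + 30 + 26 + 7 = 91
σ = (0, 2, 3, 1): 28 + 30 + 16 + 25 = 99
σ = (0, 3, 1, 2): 28 + (-4) + 26 + 23 = 73
σ = (0, 3, 2, 1): 28 + (-4) + 16 + 25 = 65
σ = (1, 0, 2, 3): 15 + 12 + 16 + 7 = 50
σ = (1, 0, 3, 2): 15 + 12 + 16 + 23 = 66
σ = (1, 2, 0, 3): 15 + 30 + 24 + 7 = 76
σ = (1, 2, 3, 0): 15 + 30 + 16 + (-9) = 52
σ = (1, 3, 0, 2): 15 + (-4) + 24 + 23 = 58
σ = (1, 3, 2, 0): 15 + (-4) + 16 + (-9) = 18
σ = (2, 0, 1, 3): 21 + 12 + 26 + 7 = 66
σ = (2, 0, 3, 1): 21 + 12 + 16 + 25 = 74
σ = (2, 1, 0, 3): 21 + 28 + 24 + 7 = 80
σ = (2, 1, 3, 0): 21 + 28 + 16 + (-9) = 56
σ = (2, 3, 0, 1): 21 + (-4) + 24 + 25 = 66
σ = (2, 3, 1, 0): 21 + (-4) + 26 + (-9) = 34
σ = (3, 0, 1, 2): (-5) + 12 + 26 + 23 = 56
σ = (3, 0, 2, 1): (-5) + 12 + 16 + 25 = 48
σ = (3, 1, 0, 2): (-5) + 28 + 24 + 23 = 70
σ = (3, 1, 2, 0): (-5) + 28 + 16 + (-9) = 30
σ = (3, 2, 0, 1): (-5) + 30 + 24 + 25 = 74
σ = (3, 2, 1, 0): (-5) + 30 + 26 + (-9) = 42
Optimal value attained by: σ = (1, 3, 2, 0).
Answer: det⊕(M) = 18; verdict: NONSINGULAR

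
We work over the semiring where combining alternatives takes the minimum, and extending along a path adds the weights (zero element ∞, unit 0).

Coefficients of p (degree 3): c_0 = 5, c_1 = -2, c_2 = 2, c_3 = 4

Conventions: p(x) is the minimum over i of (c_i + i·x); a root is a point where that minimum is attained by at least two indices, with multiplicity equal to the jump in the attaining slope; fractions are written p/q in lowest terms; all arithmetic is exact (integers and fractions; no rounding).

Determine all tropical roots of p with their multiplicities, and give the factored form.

hull edge (i=0, c=5) to (i=1, c=-2): slope -7, span 1
hull edge (i=1, c=-2) to (i=3, c=4): slope 3, span 2
Factored form: p(x) = 4 ⊗ (x ⊕ (-3)) ⊗ (x ⊕ (-3)) ⊗ (x ⊕ 7)
Answer: roots = -3 (mult 2), 7 (mult 1)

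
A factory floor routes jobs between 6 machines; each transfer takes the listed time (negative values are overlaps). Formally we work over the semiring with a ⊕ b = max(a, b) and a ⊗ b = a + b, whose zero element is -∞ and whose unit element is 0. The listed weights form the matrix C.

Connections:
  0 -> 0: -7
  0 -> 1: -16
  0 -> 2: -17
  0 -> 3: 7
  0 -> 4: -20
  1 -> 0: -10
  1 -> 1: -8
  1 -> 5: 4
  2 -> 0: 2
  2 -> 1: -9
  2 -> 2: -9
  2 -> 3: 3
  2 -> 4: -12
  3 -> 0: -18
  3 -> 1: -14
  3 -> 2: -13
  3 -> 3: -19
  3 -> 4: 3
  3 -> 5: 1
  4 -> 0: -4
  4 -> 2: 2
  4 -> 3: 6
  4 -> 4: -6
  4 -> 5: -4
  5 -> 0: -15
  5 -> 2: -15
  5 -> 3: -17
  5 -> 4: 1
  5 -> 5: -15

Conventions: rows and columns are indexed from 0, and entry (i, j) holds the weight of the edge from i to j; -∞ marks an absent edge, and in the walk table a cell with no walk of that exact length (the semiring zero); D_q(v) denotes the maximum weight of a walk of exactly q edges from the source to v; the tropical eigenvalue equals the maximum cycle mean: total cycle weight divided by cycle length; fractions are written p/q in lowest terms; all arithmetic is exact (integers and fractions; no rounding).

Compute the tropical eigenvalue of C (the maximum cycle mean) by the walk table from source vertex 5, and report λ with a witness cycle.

q=0: [-∞, -∞, -∞, -∞, -∞, 0]
q=1: [-15, -∞, -15, -17, 1, -15]
q=2: [-3, -24, 3, 7, -5, -3]
q=3: [5, -6, -3, 6, 10, 8]
q=4: [6, -8, 12, 16, 9, 7]
q=5: [14, 3, 11, 15, 19, 17]
q=6: [15, 2, 21, 25, 18, 16]
Optimal cycle mean attained by: cycle 3->4->3, total 3 + 6, length 2.
Answer: λ = 9/2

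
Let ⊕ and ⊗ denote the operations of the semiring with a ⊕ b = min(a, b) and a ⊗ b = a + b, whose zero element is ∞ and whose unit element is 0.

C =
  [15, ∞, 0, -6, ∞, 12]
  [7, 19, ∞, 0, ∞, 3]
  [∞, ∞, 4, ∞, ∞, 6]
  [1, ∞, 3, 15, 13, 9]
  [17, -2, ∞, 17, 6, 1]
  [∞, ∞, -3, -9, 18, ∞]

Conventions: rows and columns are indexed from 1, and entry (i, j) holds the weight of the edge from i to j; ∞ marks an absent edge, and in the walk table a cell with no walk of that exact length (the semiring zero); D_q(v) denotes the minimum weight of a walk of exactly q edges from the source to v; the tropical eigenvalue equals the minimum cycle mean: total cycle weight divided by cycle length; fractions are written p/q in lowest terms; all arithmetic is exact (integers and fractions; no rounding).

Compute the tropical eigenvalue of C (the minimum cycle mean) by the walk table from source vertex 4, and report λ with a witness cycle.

q=0: [∞, ∞, ∞, 0, ∞, ∞]
q=1: [1, ∞, 3, 15, 13, 9]
q=2: [16, 11, 1, -5, 19, 9]
q=3: [-4, 17, -2, 0, 8, 4]
q=4: [1, 6, -4, -10, 13, 4]
q=5: [-9, 11, -7, -5, 3, -1]
q=6: [-4, 1, -9, -15, 8, -1]
Optimal cycle mean attained by: cycle 1->4->1, total (-6) + 1, length 2.
Answer: λ = -5/2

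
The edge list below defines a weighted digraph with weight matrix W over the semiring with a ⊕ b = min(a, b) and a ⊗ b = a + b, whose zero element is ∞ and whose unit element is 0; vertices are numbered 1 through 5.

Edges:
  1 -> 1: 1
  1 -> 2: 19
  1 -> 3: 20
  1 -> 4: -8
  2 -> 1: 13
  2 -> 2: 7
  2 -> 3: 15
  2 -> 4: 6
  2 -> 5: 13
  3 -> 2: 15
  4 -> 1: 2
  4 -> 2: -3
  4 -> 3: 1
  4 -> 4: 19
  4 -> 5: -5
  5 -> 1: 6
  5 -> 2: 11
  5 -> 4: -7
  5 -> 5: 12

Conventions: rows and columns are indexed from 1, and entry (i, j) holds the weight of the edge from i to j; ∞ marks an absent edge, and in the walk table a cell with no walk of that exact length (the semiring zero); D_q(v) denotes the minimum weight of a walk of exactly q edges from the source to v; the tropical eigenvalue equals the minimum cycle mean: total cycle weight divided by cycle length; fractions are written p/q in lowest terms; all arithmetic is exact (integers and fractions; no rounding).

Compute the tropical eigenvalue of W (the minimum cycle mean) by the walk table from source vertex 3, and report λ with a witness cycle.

q=0: [∞, ∞, 0, ∞, ∞]
q=1: [∞, 15, ∞, ∞, ∞]
q=2: [28, 22, 30, 21, 28]
q=3: [23, 18, 22, 20, 16]
q=4: [22, 17, 21, 9, 15]
q=5: [11, 6, 10, 8, 4]
Optimal cycle mean attained by: cycle 4->5->4, total (-5) + (-7), length 2.
Answer: λ = -6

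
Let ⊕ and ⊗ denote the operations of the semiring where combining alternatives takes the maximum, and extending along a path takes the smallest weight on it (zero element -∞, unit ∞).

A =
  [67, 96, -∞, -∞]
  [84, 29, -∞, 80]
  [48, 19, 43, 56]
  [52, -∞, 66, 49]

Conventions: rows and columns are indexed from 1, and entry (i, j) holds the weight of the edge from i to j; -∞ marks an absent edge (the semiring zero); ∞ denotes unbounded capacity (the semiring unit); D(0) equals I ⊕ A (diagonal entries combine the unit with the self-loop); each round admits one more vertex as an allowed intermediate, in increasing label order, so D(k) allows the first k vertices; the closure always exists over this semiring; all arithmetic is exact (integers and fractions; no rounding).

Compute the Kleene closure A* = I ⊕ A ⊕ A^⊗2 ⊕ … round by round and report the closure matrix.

D(0):
  [∞, 96, -∞, -∞]
  [84, ∞, -∞, 80]
  [48, 19, ∞, 56]
  [52, -∞, 66, ∞]
D(1):
  [∞, 96, -∞, -∞]
  [84, ∞, -∞, 80]
  [48, 48, ∞, 56]
  [52, 52, 66, ∞]
D(2):
  [∞, 96, -∞, 80]
  [84, ∞, -∞, 80]
  [48, 48, ∞, 56]
  [52, 52, 66, ∞]
D(3):
  [∞, 96, -∞, 80]
  [84, ∞, -∞, 80]
  [48, 48, ∞, 56]
  [52, 52, 66, ∞]
D(4):
  [∞, 96, 66, 80]
  [84, ∞, 66, 80]
  [52, 52, ∞, 56]
  [52, 52, 66, ∞]
Answer: A* = [[∞, 96, 66, 80], [84, ∞, 66, 80], [52, 52, ∞, 56], [52, 52, 66, ∞]]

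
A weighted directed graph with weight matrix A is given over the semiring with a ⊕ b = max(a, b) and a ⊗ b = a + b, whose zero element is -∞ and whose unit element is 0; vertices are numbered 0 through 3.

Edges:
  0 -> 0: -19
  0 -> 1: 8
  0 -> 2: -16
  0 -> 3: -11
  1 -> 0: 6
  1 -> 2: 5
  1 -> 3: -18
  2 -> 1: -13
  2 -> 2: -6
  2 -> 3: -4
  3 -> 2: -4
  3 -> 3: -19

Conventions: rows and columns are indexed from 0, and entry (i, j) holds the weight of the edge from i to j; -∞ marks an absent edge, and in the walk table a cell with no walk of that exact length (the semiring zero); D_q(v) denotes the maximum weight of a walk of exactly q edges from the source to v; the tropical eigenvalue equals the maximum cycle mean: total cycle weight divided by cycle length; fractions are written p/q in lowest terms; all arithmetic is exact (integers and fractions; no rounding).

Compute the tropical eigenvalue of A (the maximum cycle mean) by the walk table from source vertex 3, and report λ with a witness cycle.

q=0: [-∞, -∞, -∞, 0]
q=1: [-∞, -∞, -4, -19]
q=2: [-∞, -17, -10, -8]
q=3: [-11, -23, -12, -14]
q=4: [-17, -3, -18, -16]
Optimal cycle mean attained by: cycle 0->1->0, total 8 + 6, length 2.
Answer: λ = 7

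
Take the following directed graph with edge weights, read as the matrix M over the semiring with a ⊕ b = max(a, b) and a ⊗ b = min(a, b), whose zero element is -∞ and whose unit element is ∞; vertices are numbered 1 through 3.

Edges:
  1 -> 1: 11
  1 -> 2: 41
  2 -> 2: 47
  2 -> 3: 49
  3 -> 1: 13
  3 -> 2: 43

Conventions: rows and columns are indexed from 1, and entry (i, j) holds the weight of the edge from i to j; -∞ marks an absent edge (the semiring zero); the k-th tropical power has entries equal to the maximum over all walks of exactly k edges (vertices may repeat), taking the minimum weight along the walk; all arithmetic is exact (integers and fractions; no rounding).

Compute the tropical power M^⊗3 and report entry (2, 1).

M^⊗2:
  [11, 41, 41]
  [13, 47, 47]
  [11, 43, 43]
M^⊗3:
  [13, 41, 41]
  [13, 47, 47]
  [13, 43, 43]
Key observation: the optimum is the walk 2->2->3->1, with weight 47 min 49 min 13 = 13.
Optimal value attained by: walk 2->2->3->1.
Answer: (M^⊗3)[2][1] = 13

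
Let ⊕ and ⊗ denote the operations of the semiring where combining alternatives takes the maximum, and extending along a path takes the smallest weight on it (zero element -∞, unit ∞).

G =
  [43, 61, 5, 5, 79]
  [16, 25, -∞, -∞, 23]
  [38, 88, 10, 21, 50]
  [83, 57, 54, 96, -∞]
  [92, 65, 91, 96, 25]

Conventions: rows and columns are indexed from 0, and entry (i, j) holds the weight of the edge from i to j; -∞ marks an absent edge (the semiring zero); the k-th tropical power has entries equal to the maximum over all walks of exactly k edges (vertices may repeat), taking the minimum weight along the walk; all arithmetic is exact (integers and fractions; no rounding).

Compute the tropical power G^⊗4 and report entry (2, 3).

G^⊗2:
  [79, 65, 79, 79, 43]
  [23, 25, 23, 23, 23]
  [50, 50, 50, 50, 38]
  [83, 61, 54, 96, 79]
  [83, 88, 54, 96, 79]
G^⊗3:
  [79, 79, 54, 79, 79]
  [23, 25, 23, 23, 23]
  [50, 50, 50, 50, 50]
  [83, 65, 79, 96, 79]
  [83, 65, 79, 96, 79]
G^⊗4:
  [79, 65, 79, 79, 79]
  [23, 25, 23, 23, 23]
  [50, 50, 50, 50, 50]
  [83, 79, 79, 96, 79]
  [83, 79, 79, 96, 79]
Key observation: the optimum is the walk 2->4->3->3->3, with weight 50 min 96 min 96 min 96 = 50.
Optimal value attained by: walk 2->4->3->3->3.
Answer: (G^⊗4)[2][3] = 50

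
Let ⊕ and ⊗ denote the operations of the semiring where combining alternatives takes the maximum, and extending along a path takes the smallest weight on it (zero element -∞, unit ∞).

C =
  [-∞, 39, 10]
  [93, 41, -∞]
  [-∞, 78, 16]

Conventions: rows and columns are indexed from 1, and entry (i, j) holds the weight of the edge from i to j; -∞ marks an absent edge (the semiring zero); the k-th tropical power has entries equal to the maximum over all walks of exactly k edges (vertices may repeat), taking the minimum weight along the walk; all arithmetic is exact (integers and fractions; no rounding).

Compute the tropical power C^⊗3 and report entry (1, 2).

C^⊗2:
  [39, 39, 10]
  [41, 41, 10]
  [78, 41, 16]
C^⊗3:
  [39, 39, 10]
  [41, 41, 10]
  [41, 41, 16]
Key observation: the optimum is the walk 1->2->2->2, with weight 39 min 41 min 41 = 39.
Optimal value attained by: walk 1->2->2->2.
Answer: (C^⊗3)[1][2] = 39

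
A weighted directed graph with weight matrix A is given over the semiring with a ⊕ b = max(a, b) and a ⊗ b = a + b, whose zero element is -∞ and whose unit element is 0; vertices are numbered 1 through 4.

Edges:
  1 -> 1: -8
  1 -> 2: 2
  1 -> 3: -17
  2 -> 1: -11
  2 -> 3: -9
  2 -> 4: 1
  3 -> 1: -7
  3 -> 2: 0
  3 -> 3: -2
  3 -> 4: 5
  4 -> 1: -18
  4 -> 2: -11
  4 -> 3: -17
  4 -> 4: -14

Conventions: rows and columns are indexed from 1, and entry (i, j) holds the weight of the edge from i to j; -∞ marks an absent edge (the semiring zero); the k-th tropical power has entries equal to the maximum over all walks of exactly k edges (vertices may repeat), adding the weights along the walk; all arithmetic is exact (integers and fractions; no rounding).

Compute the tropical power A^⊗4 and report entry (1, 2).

A^⊗2:
  [-9, -6, -7, 3]
  [-16, -9, -11, -4]
  [-9, -2, -4, 3]
  [-22, -16, -19, -10]
A^⊗3:
  [-14, -7, -9, -2]
  [-18, -11, -13, -6]
  [-11, -4, -6, 1]
  [-26, -19, -21, -14]
A^⊗4:
  [-16, -9, -11, -4]
  [-20, -13, -15, -8]
  [-13, -6, -8, -1]
  [-28, -21, -23, -16]
Key observation: the optimum is the walk 1->2->3->3->2, with weight 2 + (-9) + (-2) + 0 = -9.
Optimal value attained by: walk 1->2->3->3->2.
Answer: (A^⊗4)[1][2] = -9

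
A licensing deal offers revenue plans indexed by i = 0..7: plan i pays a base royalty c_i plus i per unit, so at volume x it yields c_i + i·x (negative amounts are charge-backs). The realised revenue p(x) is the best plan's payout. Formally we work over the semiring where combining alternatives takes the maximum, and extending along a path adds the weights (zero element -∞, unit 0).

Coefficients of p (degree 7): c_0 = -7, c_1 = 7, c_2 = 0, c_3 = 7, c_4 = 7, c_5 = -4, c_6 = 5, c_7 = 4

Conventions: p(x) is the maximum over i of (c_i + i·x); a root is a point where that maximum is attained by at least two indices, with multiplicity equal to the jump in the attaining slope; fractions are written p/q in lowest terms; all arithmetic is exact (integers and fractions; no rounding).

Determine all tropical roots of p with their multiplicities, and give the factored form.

hull edge (i=0, c=-7) to (i=1, c=7): slope 14, span 1
hull edge (i=1, c=7) to (i=4, c=7): slope 0, span 3
hull edge (i=4, c=7) to (i=7, c=4): slope -1, span 3
Factored form: p(x) = 4 ⊗ (x ⊕ (-14)) ⊗ (x ⊕ 0) ⊗ (x ⊕ 0) ⊗ (x ⊕ 0) ⊗ (x ⊕ 1) ⊗ (x ⊕ 1) ⊗ (x ⊕ 1)
Answer: roots = -14 (mult 1), 0 (mult 3), 1 (mult 3)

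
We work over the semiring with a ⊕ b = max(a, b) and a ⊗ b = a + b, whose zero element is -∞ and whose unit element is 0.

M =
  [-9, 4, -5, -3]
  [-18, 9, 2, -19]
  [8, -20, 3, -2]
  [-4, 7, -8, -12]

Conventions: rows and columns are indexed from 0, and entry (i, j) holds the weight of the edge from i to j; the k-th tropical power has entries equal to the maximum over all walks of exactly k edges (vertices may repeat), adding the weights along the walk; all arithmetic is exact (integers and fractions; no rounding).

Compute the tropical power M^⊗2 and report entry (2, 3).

M^⊗2:
  [3, 13, 6, -7]
  [10, 18, 11, 0]
  [11, 12, 6, 5]
  [0, 16, 9, -7]
Key observation: the optimum is the walk 2->0->3, with weight 8 + (-3) = 5.
Optimal value attained by: walk 2->0->3.
Answer: (M^⊗2)[2][3] = 5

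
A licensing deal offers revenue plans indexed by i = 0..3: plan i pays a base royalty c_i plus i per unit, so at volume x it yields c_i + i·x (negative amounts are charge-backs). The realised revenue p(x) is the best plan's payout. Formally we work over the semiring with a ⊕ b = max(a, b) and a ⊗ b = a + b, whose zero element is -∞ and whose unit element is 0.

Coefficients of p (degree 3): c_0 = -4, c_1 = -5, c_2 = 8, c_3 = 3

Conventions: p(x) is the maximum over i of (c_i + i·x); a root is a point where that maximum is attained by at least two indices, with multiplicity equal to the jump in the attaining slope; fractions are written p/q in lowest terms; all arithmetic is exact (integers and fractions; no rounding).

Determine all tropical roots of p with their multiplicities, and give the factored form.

hull edge (i=0, c=-4) to (i=2, c=8): slope 6, span 2
hull edge (i=2, c=8) to (i=3, c=3): slope -5, span 1
Factored form: p(x) = 3 ⊗ (x ⊕ (-6)) ⊗ (x ⊕ (-6)) ⊗ (x ⊕ 5)
Answer: roots = -6 (mult 2), 5 (mult 1)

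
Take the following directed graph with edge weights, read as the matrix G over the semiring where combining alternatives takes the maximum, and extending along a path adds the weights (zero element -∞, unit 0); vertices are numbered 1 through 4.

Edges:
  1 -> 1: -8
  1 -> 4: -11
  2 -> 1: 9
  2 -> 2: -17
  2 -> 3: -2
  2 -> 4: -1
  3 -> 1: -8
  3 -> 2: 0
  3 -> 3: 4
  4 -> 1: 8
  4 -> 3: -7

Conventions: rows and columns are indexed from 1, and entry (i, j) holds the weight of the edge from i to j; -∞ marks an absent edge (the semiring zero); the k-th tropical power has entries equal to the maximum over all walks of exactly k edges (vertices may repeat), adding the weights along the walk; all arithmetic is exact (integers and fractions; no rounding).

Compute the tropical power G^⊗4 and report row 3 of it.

G^⊗2:
  [-3, -∞, -18, -19]
  [7, -2, 2, -2]
  [9, 4, 8, -1]
  [0, -7, -3, -3]
G^⊗3:
  [-11, -18, -14, -14]
  [7, 2, 6, -3]
  [13, 8, 12, 3]
  [5, -3, 1, -8]
G^⊗4:
  [-6, -14, -10, -19]
  [11, 6, 10, 1]
  [17, 12, 16, 7]
  [6, 1, 5, -4]
Answer: row 3 of G^⊗4 = [17, 12, 16, 7]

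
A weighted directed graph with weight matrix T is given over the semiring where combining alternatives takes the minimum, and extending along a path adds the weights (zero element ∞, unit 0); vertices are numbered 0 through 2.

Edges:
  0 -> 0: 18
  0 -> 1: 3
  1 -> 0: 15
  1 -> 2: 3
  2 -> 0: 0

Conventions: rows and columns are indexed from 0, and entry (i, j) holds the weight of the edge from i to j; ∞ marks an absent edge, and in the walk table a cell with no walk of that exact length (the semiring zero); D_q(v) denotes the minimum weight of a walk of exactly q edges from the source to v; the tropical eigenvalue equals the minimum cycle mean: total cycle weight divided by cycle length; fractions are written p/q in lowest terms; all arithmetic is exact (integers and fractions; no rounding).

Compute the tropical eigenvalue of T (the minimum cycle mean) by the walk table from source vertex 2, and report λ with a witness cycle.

q=0: [∞, ∞, 0]
q=1: [0, ∞, ∞]
q=2: [18, 3, ∞]
q=3: [18, 21, 6]
Optimal cycle mean attained by: cycle 0->1->2->0, total 3 + 3 + 0, length 3.
Answer: λ = 2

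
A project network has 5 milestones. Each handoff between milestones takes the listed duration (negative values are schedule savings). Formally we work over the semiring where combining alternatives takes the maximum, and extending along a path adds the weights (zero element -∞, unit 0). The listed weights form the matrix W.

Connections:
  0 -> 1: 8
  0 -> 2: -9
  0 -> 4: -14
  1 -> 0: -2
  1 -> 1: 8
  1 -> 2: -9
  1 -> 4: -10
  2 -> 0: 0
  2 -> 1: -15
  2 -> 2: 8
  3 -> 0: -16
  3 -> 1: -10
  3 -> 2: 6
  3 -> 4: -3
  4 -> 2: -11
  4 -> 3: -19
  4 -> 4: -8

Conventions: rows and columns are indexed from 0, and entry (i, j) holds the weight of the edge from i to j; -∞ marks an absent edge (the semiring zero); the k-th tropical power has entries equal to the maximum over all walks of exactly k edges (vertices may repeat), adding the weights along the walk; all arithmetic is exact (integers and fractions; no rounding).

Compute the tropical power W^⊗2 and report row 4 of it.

W^⊗2:
  [6, 16, -1, -33, -2]
  [6, 16, -1, -29, -2]
  [8, 8, 16, -∞, -14]
  [6, -2, 14, -22, -11]
  [-11, -26, -3, -27, -16]
Answer: row 4 of W^⊗2 = [-11, -26, -3, -27, -16]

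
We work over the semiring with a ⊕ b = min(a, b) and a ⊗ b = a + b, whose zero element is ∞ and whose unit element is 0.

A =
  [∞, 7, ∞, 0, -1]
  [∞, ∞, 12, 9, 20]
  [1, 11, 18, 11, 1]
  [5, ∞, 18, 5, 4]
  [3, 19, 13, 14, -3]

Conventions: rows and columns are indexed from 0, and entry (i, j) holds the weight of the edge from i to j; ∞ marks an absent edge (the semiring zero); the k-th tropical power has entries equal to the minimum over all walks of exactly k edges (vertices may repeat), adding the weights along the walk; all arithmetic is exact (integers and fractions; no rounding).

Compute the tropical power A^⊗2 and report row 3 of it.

A^⊗2:
  [2, 18, 12, 5, -4]
  [13, 23, 27, 14, 13]
  [4, 8, 14, 1, -2]
  [7, 12, 17, 5, 1]
  [0, 10, 10, 3, -6]
Answer: row 3 of A^⊗2 = [7, 12, 17, 5, 1]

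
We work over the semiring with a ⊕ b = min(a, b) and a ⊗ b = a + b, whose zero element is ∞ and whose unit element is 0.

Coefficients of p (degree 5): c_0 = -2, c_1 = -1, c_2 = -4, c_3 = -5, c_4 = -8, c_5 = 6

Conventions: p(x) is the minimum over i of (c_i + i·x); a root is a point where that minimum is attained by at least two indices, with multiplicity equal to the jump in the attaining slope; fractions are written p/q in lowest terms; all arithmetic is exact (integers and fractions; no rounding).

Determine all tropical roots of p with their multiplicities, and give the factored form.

hull edge (i=0, c=-2) to (i=4, c=-8): slope -3/2, span 4
hull edge (i=4, c=-8) to (i=5, c=6): slope 14, span 1
Factored form: p(x) = 6 ⊗ (x ⊕ (-14)) ⊗ (x ⊕ 3/2) ⊗ (x ⊕ 3/2) ⊗ (x ⊕ 3/2) ⊗ (x ⊕ 3/2)
Answer: roots = -14 (mult 1), 3/2 (mult 4)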